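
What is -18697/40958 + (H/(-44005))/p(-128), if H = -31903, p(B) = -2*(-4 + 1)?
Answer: -907471459/2703535185 ≈ -0.33566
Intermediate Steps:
p(B) = 6 (p(B) = -2*(-3) = 6)
-18697/40958 + (H/(-44005))/p(-128) = -18697/40958 - 31903/(-44005)/6 = -18697*1/40958 - 31903*(-1/44005)*(⅙) = -18697/40958 + (31903/44005)*(⅙) = -18697/40958 + 31903/264030 = -907471459/2703535185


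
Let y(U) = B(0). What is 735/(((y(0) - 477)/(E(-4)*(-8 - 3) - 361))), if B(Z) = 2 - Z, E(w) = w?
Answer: 46599/95 ≈ 490.52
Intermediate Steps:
y(U) = 2 (y(U) = 2 - 1*0 = 2 + 0 = 2)
735/(((y(0) - 477)/(E(-4)*(-8 - 3) - 361))) = 735/(((2 - 477)/(-4*(-8 - 3) - 361))) = 735/((-475/(-4*(-11) - 361))) = 735/((-475/(44 - 361))) = 735/((-475/(-317))) = 735/((-475*(-1/317))) = 735/(475/317) = 735*(317/475) = 46599/95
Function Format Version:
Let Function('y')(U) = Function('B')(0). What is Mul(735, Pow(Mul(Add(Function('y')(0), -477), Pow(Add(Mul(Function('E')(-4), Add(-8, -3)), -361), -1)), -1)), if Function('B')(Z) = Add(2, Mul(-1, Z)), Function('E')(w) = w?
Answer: Rational(46599, 95) ≈ 490.52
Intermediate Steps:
Function('y')(U) = 2 (Function('y')(U) = Add(2, Mul(-1, 0)) = Add(2, 0) = 2)
Mul(735, Pow(Mul(Add(Function('y')(0), -477), Pow(Add(Mul(Function('E')(-4), Add(-8, -3)), -361), -1)), -1)) = Mul(735, Pow(Mul(Add(2, -477), Pow(Add(Mul(-4, Add(-8, -3)), -361), -1)), -1)) = Mul(735, Pow(Mul(-475, Pow(Add(Mul(-4, -11), -361), -1)), -1)) = Mul(735, Pow(Mul(-475, Pow(Add(44, -361), -1)), -1)) = Mul(735, Pow(Mul(-475, Pow(-317, -1)), -1)) = Mul(735, Pow(Mul(-475, Rational(-1, 317)), -1)) = Mul(735, Pow(Rational(475, 317), -1)) = Mul(735, Rational(317, 475)) = Rational(46599, 95)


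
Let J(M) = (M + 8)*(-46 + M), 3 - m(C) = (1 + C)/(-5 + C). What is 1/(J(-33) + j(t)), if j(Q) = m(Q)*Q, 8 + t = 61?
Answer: 8/16595 ≈ 0.00048207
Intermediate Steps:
m(C) = 3 - (1 + C)/(-5 + C)
t = 53 (t = -8 + 61 = 53)
J(M) = (-46 + M)*(8 + M) (J(M) = (8 + M)*(-46 + M) = (-46 + M)*(8 + M))
j(Q) = 2*Q*(-8 + Q)/(-5 + Q) (j(Q) = (2*(-8 + Q)/(-5 + Q))*Q = 2*Q*(-8 + Q)/(-5 + Q))
1/(J(-33) + j(t)) = 1/((-368 + (-33)² - 38*(-33)) + 2*53*(-8 + 53)/(-5 + 53)) = 1/((-368 + 1089 + 1254) + 2*53*45/48) = 1/(1975 + 2*53*(1/48)*45) = 1/(1975 + 795/8) = 1/(16595/8) = 8/16595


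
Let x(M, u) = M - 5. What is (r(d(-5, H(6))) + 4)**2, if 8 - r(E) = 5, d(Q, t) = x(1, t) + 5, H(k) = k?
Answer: 49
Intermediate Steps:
x(M, u) = -5 + M
d(Q, t) = 1 (d(Q, t) = (-5 + 1) + 5 = -4 + 5 = 1)
r(E) = 3 (r(E) = 8 - 1*5 = 8 - 5 = 3)
(r(d(-5, H(6))) + 4)**2 = (3 + 4)**2 = 7**2 = 49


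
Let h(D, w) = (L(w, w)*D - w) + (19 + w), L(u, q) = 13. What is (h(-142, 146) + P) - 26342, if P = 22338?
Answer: -5831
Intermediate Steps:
h(D, w) = 19 + 13*D (h(D, w) = (13*D - w) + (19 + w) = (-w + 13*D) + (19 + w) = 19 + 13*D)
(h(-142, 146) + P) - 26342 = ((19 + 13*(-142)) + 22338) - 26342 = ((19 - 1846) + 22338) - 26342 = (-1827 + 22338) - 26342 = 20511 - 26342 = -5831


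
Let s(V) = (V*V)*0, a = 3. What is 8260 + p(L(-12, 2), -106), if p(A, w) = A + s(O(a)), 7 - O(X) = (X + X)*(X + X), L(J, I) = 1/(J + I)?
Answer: 82599/10 ≈ 8259.9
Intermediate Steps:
L(J, I) = 1/(I + J)
O(X) = 7 - 4*X² (O(X) = 7 - (X + X)*(X + X) = 7 - 2*X*2*X = 7 - 4*X²)
s(V) = 0 (s(V) = V²*0 = 0)
p(A, w) = A (p(A, w) = A + 0 = A)
8260 + p(L(-12, 2), -106) = 8260 + 1/(2 - 12) = 8260 + 1/(-10) = 8260 - ⅒ = 82599/10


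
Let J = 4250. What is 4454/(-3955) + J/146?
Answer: 8079233/288715 ≈ 27.983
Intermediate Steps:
4454/(-3955) + J/146 = 4454/(-3955) + 4250/146 = 4454*(-1/3955) + 4250*(1/146) = -4454/3955 + 2125/73 = 8079233/288715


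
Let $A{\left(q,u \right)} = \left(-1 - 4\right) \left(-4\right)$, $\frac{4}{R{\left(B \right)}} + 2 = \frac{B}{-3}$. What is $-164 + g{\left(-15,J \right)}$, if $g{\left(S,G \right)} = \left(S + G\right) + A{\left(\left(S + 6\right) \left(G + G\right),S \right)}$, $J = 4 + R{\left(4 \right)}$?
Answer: $- \frac{781}{5} \approx -156.2$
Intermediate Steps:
$R{\left(B \right)} = \frac{4}{-2 - \frac{B}{3}}$ ($R{\left(B \right)} = \frac{4}{-2 + \frac{B}{-3}} = \frac{4}{-2 + B \left(- \frac{1}{3}\right)} = \frac{4}{-2 - \frac{B}{3}}$)
$A{\left(q,u \right)} = 20$ ($A{\left(q,u \right)} = \left(-5\right) \left(-4\right) = 20$)
$J = \frac{14}{5}$ ($J = 4 - \frac{12}{6 + 4} = 4 - \frac{12}{10} = 4 - \frac{6}{5} = \frac{14}{5} \approx 2.8$)
$g{\left(S,G \right)} = 20 + G + S$ ($g{\left(S,G \right)} = \left(S + G\right) + 20 = \left(G + S\right) + 20 = 20 + G + S$)
$-164 + g{\left(-15,J \right)} = -164 + \left(20 + \frac{14}{5} - 15\right) = -164 + \frac{39}{5} = - \frac{781}{5}$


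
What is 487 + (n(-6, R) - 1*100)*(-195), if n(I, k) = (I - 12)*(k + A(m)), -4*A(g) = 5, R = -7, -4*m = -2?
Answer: -17941/2 ≈ -8970.5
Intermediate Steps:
m = ½ (m = -¼*(-2) = ½ ≈ 0.50000)
A(g) = -5/4 (A(g) = -¼*5 = -5/4)
n(I, k) = (-12 + I)*(-5/4 + k) (n(I, k) = (I - 12)*(k - 5/4) = (-12 + I)*(-5/4 + k))
487 + (n(-6, R) - 1*100)*(-195) = 487 + ((15 - 12*(-7) - 5/4*(-6) - 6*(-7)) - 1*100)*(-195) = 487 + ((15 + 84 + 15/2 + 42) - 100)*(-195) = 487 + (297/2 - 100)*(-195) = 487 + (97/2)*(-195) = 487 - 18915/2 = -17941/2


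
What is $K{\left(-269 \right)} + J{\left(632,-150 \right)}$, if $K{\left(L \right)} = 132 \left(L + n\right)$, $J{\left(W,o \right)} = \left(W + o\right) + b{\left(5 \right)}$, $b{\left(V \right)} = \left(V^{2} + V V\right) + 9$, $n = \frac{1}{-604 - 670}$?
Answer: $- \frac{22274045}{637} \approx -34967.0$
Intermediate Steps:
$n = - \frac{1}{1274}$ ($n = \frac{1}{-1274} = - \frac{1}{1274} \approx -0.00078493$)
$b{\left(V \right)} = 9 + 2 V^{2}$ ($b{\left(V \right)} = \left(V^{2} + V^{2}\right) + 9 = 2 V^{2} + 9 = 9 + 2 V^{2}$)
$J{\left(W,o \right)} = 59 + W + o$ ($J{\left(W,o \right)} = \left(W + o\right) + \left(9 + 2 \cdot 5^{2}\right) = \left(W + o\right) + \left(9 + 2 \cdot 25\right) = \left(W + o\right) + \left(9 + 50\right) = \left(W + o\right) + 59 = 59 + W + o$)
$K{\left(L \right)} = - \frac{66}{637} + 132 L$ ($K{\left(L \right)} = 132 \left(L - \frac{1}{1274}\right) = 132 \left(- \frac{1}{1274} + L\right) = - \frac{66}{637} + 132 L$)
$K{\left(-269 \right)} + J{\left(632,-150 \right)} = \left(- \frac{66}{637} + 132 \left(-269\right)\right) + \left(59 + 632 - 150\right) = \left(- \frac{66}{637} - 35508\right) + 541 = - \frac{22618662}{637} + 541 = - \frac{22274045}{637}$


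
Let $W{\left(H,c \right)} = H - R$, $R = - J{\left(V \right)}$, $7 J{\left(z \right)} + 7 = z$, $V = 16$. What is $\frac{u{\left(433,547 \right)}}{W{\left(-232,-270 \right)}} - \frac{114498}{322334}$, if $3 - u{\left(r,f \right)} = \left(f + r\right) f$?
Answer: $\frac{604670432498}{260284705} \approx 2323.1$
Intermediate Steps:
$J{\left(z \right)} = -1 + \frac{z}{7}$
$u{\left(r,f \right)} = 3 - f \left(f + r\right)$ ($u{\left(r,f \right)} = 3 - \left(f + r\right) f = 3 - f \left(f + r\right)$)
$R = - \frac{9}{7}$ ($R = - (-1 + \frac{1}{7} \cdot 16) = - (-1 + \frac{16}{7}) = \left(-1\right) \frac{9}{7} = - \frac{9}{7} \approx -1.2857$)
$W{\left(H,c \right)} = \frac{9}{7} + H$ ($W{\left(H,c \right)} = H - - \frac{9}{7} = H + \frac{9}{7} = \frac{9}{7} + H$)
$\frac{u{\left(433,547 \right)}}{W{\left(-232,-270 \right)}} - \frac{114498}{322334} = \frac{3 - 547^{2} - 547 \cdot 433}{\frac{9}{7} - 232} - \frac{114498}{322334} = \frac{3 - 299209 - 236851}{- \frac{1615}{7}} - \frac{57249}{161167} = \left(3 - 299209 - 236851\right) \left(- \frac{7}{1615}\right) - \frac{57249}{161167} = \left(-536057\right) \left(- \frac{7}{1615}\right) - \frac{57249}{161167} = \frac{3752399}{1615} - \frac{57249}{161167} = \frac{604670432498}{260284705}$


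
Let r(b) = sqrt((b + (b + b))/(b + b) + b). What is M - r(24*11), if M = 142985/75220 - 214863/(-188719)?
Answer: 8629196215/2839088636 - 3*sqrt(118)/2 ≈ -13.255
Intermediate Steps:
r(b) = sqrt(3/2 + b) (r(b) = sqrt((b + 2*b)/((2*b)) + b) = sqrt((3*b)*(1/(2*b)) + b) = sqrt(3/2 + b))
M = 8629196215/2839088636 (M = 142985*(1/75220) - 214863*(-1/188719) = 28597/15044 + 214863/188719 = 8629196215/2839088636 ≈ 3.0394)
M - r(24*11) = 8629196215/2839088636 - sqrt(6 + 4*(24*11))/2 = 8629196215/2839088636 - sqrt(6 + 4*264)/2 = 8629196215/2839088636 - sqrt(6 + 1056)/2 = 8629196215/2839088636 - sqrt(1062)/2 = 8629196215/2839088636 - 3*sqrt(118)/2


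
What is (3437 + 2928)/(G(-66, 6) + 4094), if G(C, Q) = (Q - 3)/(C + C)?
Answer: 56012/36027 ≈ 1.5547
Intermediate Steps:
G(C, Q) = (-3 + Q)/(2*C) (G(C, Q) = (-3 + Q)/((2*C)) = (-3 + Q)*(1/(2*C)) = (-3 + Q)/(2*C))
(3437 + 2928)/(G(-66, 6) + 4094) = (3437 + 2928)/((½)*(-3 + 6)/(-66) + 4094) = 6365/((½)*(-1/66)*3 + 4094) = 6365/(-1/44 + 4094) = 6365/(180135/44) = 6365*(44/180135) = 56012/36027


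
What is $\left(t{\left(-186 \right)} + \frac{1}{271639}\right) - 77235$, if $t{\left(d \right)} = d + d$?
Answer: $- \frac{21081087872}{271639} \approx -77607.0$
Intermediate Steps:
$t{\left(d \right)} = 2 d$
$\left(t{\left(-186 \right)} + \frac{1}{271639}\right) - 77235 = \left(2 \left(-186\right) + \frac{1}{271639}\right) - 77235 = \left(-372 + \frac{1}{271639}\right) - 77235 = - \frac{101049707}{271639} - 77235 = - \frac{21081087872}{271639}$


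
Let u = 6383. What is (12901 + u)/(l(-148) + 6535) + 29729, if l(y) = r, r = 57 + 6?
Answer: 98085613/3299 ≈ 29732.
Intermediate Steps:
r = 63
l(y) = 63
(12901 + u)/(l(-148) + 6535) + 29729 = (12901 + 6383)/(63 + 6535) + 29729 = 19284/6598 + 29729 = 19284*(1/6598) + 29729 = 9642/3299 + 29729 = 98085613/3299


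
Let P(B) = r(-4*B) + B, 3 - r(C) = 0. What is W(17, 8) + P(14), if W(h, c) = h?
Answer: 34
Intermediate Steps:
r(C) = 3 (r(C) = 3 - 1*0 = 3 + 0 = 3)
P(B) = 3 + B
W(17, 8) + P(14) = 17 + (3 + 14) = 17 + 17 = 34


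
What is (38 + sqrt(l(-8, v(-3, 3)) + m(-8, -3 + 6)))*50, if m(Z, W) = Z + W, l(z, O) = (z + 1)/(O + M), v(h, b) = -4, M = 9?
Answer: 1900 + 40*I*sqrt(10) ≈ 1900.0 + 126.49*I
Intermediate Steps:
l(z, O) = (1 + z)/(9 + O) (l(z, O) = (z + 1)/(O + 9) = (1 + z)/(9 + O))
m(Z, W) = W + Z
(38 + sqrt(l(-8, v(-3, 3)) + m(-8, -3 + 6)))*50 = (38 + sqrt((1 - 8)/(9 - 4) + ((-3 + 6) - 8)))*50 = (38 + sqrt(-7/5 + (3 - 8)))*50 = (38 + sqrt((1/5)*(-7) - 5))*50 = (38 + sqrt(-7/5 - 5))*50 = (38 + sqrt(-32/5))*50 = (38 + 4*I*sqrt(10)/5)*50 = 1900 + 40*I*sqrt(10)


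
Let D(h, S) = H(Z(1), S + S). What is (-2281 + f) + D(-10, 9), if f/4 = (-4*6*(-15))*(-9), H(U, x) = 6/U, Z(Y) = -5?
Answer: -76211/5 ≈ -15242.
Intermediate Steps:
D(h, S) = -6/5 (D(h, S) = 6/(-5) = 6*(-⅕) = -6/5)
f = -12960 (f = 4*((-4*6*(-15))*(-9)) = 4*(-24*(-15)*(-9)) = 4*(360*(-9)) = 4*(-3240) = -12960)
(-2281 + f) + D(-10, 9) = (-2281 - 12960) - 6/5 = -15241 - 6/5 = -76211/5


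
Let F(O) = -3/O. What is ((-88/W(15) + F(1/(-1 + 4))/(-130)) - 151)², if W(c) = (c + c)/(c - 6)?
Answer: 531440809/16900 ≈ 31446.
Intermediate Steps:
W(c) = 2*c/(-6 + c) (W(c) = (2*c)/(-6 + c) = 2*c/(-6 + c))
((-88/W(15) + F(1/(-1 + 4))/(-130)) - 151)² = ((-88/(2*15/(-6 + 15)) - 3/(1/(-1 + 4))/(-130)) - 151)² = ((-88/(2*15/9) - 3/(1/3)*(-1/130)) - 151)² = ((-88/(2*15*(⅑)) - 3/⅓*(-1/130)) - 151)² = ((-88/10/3 - 3*3*(-1/130)) - 151)² = ((-88*3/10 - 9*(-1/130)) - 151)² = ((-132/5 + 9/130) - 151)² = (-3423/130 - 151)² = (-23053/130)² = 531440809/16900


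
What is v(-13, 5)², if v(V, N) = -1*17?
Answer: 289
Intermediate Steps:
v(V, N) = -17
v(-13, 5)² = (-17)² = 289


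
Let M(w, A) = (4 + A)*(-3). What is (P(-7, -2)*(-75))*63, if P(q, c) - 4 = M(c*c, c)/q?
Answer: -22950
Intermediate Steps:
M(w, A) = -12 - 3*A
P(q, c) = 4 + (-12 - 3*c)/q
(P(-7, -2)*(-75))*63 = (((-12 - 3*(-2) + 4*(-7))/(-7))*(-75))*63 = (-(-12 + 6 - 28)/7*(-75))*63 = (-⅐*(-34)*(-75))*63 = ((34/7)*(-75))*63 = -2550/7*63 = -22950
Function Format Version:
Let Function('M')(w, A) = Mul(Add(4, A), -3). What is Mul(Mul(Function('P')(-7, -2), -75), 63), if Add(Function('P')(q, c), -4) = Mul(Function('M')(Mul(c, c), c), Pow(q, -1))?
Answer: -22950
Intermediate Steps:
Function('M')(w, A) = Add(-12, Mul(-3, A))
Function('P')(q, c) = Add(4, Mul(Pow(q, -1), Add(-12, Mul(-3, c)))) (Function('P')(q, c) = Add(4, Mul(Add(-12, Mul(-3, c)), Pow(q, -1))) = Add(4, Mul(Pow(q, -1), Add(-12, Mul(-3, c)))))
Mul(Mul(Function('P')(-7, -2), -75), 63) = Mul(Mul(Mul(Pow(-7, -1), Add(-12, Mul(-3, -2), Mul(4, -7))), -75), 63) = Mul(Mul(Mul(Rational(-1, 7), Add(-12, 6, -28)), -75), 63) = Mul(Mul(Mul(Rational(-1, 7), -34), -75), 63) = Mul(Mul(Rational(34, 7), -75), 63) = Mul(Rational(-2550, 7), 63) = -22950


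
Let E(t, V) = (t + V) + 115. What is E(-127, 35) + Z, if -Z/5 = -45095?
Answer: 225498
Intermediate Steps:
Z = 225475 (Z = -5*(-45095) = 225475)
E(t, V) = 115 + V + t (E(t, V) = (V + t) + 115 = 115 + V + t)
E(-127, 35) + Z = (115 + 35 - 127) + 225475 = 23 + 225475 = 225498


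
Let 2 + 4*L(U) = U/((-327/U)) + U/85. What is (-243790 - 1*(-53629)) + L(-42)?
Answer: -1761859937/9265 ≈ -1.9016e+5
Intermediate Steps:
L(U) = -½ - U²/1308 + U/340 (L(U) = -½ + (U/((-327/U)) + U/85)/4 = -½ + (U*(-U/327) + U*(1/85))/4 = -½ + (-U²/327 + U/85)/4 = -½ + (-U²/1308 + U/340) = -½ - U²/1308 + U/340)
(-243790 - 1*(-53629)) + L(-42) = (-243790 - 1*(-53629)) + (-½ - 1/1308*(-42)² + (1/340)*(-42)) = (-243790 + 53629) + (-½ - 1/1308*1764 - 21/170) = -190161 + (-½ - 147/109 - 21/170) = -190161 - 18272/9265 = -1761859937/9265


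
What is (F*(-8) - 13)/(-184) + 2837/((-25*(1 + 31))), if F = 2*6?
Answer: -54351/18400 ≈ -2.9539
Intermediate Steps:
F = 12
(F*(-8) - 13)/(-184) + 2837/((-25*(1 + 31))) = (12*(-8) - 13)/(-184) + 2837/((-25*(1 + 31))) = (-96 - 13)*(-1/184) + 2837/((-25*32)) = -109*(-1/184) + 2837/(-800) = 109/184 + 2837*(-1/800) = 109/184 - 2837/800 = -54351/18400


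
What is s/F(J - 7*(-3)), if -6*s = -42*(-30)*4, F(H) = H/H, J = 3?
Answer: -840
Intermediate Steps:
F(H) = 1
s = -840 (s = -(-42*(-30))*4/6 = -210*4 = -1/6*5040 = -840)
s/F(J - 7*(-3)) = -840/1 = -840*1 = -840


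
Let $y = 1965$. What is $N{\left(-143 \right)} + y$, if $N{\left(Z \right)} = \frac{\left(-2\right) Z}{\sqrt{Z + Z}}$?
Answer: $1965 - i \sqrt{286} \approx 1965.0 - 16.912 i$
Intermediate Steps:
$N{\left(Z \right)} = - \sqrt{2} \sqrt{Z}$ ($N{\left(Z \right)} = \frac{\left(-2\right) Z}{\sqrt{2 Z}} = \frac{\left(-2\right) Z}{\sqrt{2} \sqrt{Z}} = - 2 Z \frac{\sqrt{2}}{2 \sqrt{Z}} = - \sqrt{2} \sqrt{Z}$)
$N{\left(-143 \right)} + y = - \sqrt{2} \sqrt{-143} + 1965 = - \sqrt{2} i \sqrt{143} + 1965 = - i \sqrt{286} + 1965 = 1965 - i \sqrt{286}$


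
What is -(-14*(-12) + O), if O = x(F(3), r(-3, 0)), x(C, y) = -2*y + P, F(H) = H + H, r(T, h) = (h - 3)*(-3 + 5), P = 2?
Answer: -182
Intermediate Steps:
r(T, h) = -6 + 2*h (r(T, h) = (-3 + h)*2 = -6 + 2*h)
F(H) = 2*H
x(C, y) = 2 - 2*y (x(C, y) = -2*y + 2 = 2 - 2*y)
O = 14 (O = 2 - 2*(-6 + 2*0) = 2 - 2*(-6 + 0) = 2 - 2*(-6) = 2 + 12 = 14)
-(-14*(-12) + O) = -(-14*(-12) + 14) = -(168 + 14) = -1*182 = -182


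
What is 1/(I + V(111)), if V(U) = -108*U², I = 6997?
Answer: -1/1323671 ≈ -7.5547e-7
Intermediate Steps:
1/(I + V(111)) = 1/(6997 - 108*111²) = 1/(6997 - 108*12321) = 1/(6997 - 1330668) = 1/(-1323671) = -1/1323671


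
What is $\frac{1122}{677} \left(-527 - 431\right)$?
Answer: $- \frac{1074876}{677} \approx -1587.7$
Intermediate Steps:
$\frac{1122}{677} \left(-527 - 431\right) = 1122 \cdot \frac{1}{677} \left(-958\right) = \frac{1122}{677} \left(-958\right) = - \frac{1074876}{677}$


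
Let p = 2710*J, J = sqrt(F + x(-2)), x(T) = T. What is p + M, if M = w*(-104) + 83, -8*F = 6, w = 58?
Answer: -5949 + 1355*I*sqrt(11) ≈ -5949.0 + 4494.0*I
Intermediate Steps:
F = -3/4 (F = -1/8*6 = -3/4 ≈ -0.75000)
J = I*sqrt(11)/2 (J = sqrt(-3/4 - 2) = sqrt(-11/4) = I*sqrt(11)/2 ≈ 1.6583*I)
M = -5949 (M = 58*(-104) + 83 = -6032 + 83 = -5949)
p = 1355*I*sqrt(11) (p = 2710*(I*sqrt(11)/2) = 1355*I*sqrt(11) ≈ 4494.0*I)
p + M = 1355*I*sqrt(11) - 5949 = -5949 + 1355*I*sqrt(11)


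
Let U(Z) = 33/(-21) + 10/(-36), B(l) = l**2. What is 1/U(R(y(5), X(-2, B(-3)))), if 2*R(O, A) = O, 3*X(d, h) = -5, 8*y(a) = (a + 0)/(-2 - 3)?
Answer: -126/233 ≈ -0.54077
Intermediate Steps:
y(a) = -a/40 (y(a) = ((a + 0)/(-2 - 3))/8 = (a/(-5))/8 = (a*(-1/5))/8 = (-a/5)/8 = -a/40)
X(d, h) = -5/3 (X(d, h) = (1/3)*(-5) = -5/3)
R(O, A) = O/2
U(Z) = -233/126 (U(Z) = 33*(-1/21) + 10*(-1/36) = -11/7 - 5/18 = -233/126)
1/U(R(y(5), X(-2, B(-3)))) = 1/(-233/126) = -126/233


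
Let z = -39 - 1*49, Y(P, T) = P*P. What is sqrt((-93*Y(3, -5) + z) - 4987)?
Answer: 2*I*sqrt(1478) ≈ 76.89*I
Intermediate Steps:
Y(P, T) = P**2
z = -88 (z = -39 - 49 = -88)
sqrt((-93*Y(3, -5) + z) - 4987) = sqrt((-93*3**2 - 88) - 4987) = sqrt((-93*9 - 88) - 4987) = sqrt((-837 - 88) - 4987) = sqrt(-925 - 4987) = sqrt(-5912) = 2*I*sqrt(1478)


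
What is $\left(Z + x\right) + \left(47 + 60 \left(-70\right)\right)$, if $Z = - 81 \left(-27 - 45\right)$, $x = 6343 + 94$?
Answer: $8116$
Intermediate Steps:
$x = 6437$
$Z = 5832$ ($Z = \left(-81\right) \left(-72\right) = 5832$)
$\left(Z + x\right) + \left(47 + 60 \left(-70\right)\right) = \left(5832 + 6437\right) + \left(47 + 60 \left(-70\right)\right) = 12269 + \left(47 - 4200\right) = 12269 - 4153 = 8116$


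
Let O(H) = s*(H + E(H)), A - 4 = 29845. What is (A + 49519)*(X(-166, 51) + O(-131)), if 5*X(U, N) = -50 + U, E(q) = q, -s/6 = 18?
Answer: 11211841152/5 ≈ 2.2424e+9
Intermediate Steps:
s = -108 (s = -6*18 = -108)
A = 29849 (A = 4 + 29845 = 29849)
X(U, N) = -10 + U/5 (X(U, N) = (-50 + U)/5 = -10 + U/5)
O(H) = -216*H (O(H) = -108*(H + H) = -216*H)
(A + 49519)*(X(-166, 51) + O(-131)) = (29849 + 49519)*((-10 + (1/5)*(-166)) - 216*(-131)) = 79368*((-10 - 166/5) + 28296) = 79368*(-216/5 + 28296) = 79368*(141264/5) = 11211841152/5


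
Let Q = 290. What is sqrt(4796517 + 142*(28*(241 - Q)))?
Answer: sqrt(4601693) ≈ 2145.2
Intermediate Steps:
sqrt(4796517 + 142*(28*(241 - Q))) = sqrt(4796517 + 142*(28*(241 - 1*290))) = sqrt(4796517 + 142*(28*(241 - 290))) = sqrt(4796517 + 142*(28*(-49))) = sqrt(4796517 + 142*(-1372)) = sqrt(4796517 - 194824) = sqrt(4601693)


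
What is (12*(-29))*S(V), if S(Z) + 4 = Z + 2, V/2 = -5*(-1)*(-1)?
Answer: 4176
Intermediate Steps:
V = -10 (V = 2*(-5*(-1)*(-1)) = 2*(5*(-1)) = 2*(-5) = -10)
S(Z) = -2 + Z (S(Z) = -4 + (Z + 2) = -4 + (2 + Z) = -2 + Z)
(12*(-29))*S(V) = (12*(-29))*(-2 - 10) = -348*(-12) = 4176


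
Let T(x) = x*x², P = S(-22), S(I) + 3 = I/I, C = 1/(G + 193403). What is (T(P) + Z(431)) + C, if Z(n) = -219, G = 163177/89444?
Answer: -3926850462299/17298901109 ≈ -227.00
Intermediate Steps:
G = 163177/89444 (G = 163177*(1/89444) = 163177/89444 ≈ 1.8243)
C = 89444/17298901109 (C = 1/(163177/89444 + 193403) = 1/(17298901109/89444) = 89444/17298901109 ≈ 5.1705e-6)
S(I) = -2 (S(I) = -3 + I/I = -3 + 1 = -2)
P = -2
T(x) = x³
(T(P) + Z(431)) + C = ((-2)³ - 219) + 89444/17298901109 = (-8 - 219) + 89444/17298901109 = -227 + 89444/17298901109 = -3926850462299/17298901109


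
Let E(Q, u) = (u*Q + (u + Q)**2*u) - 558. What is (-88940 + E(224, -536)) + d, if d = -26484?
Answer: -52412430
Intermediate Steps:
E(Q, u) = -558 + Q*u + u*(Q + u)**2 (E(Q, u) = (Q*u + (Q + u)**2*u) - 558 = (Q*u + u*(Q + u)**2) - 558 = -558 + Q*u + u*(Q + u)**2)
(-88940 + E(224, -536)) + d = (-88940 + (-558 + 224*(-536) - 536*(224 - 536)**2)) - 26484 = (-88940 + (-558 - 120064 - 536*(-312)**2)) - 26484 = (-88940 + (-558 - 120064 - 536*97344)) - 26484 = (-88940 + (-558 - 120064 - 52176384)) - 26484 = (-88940 - 52297006) - 26484 = -52385946 - 26484 = -52412430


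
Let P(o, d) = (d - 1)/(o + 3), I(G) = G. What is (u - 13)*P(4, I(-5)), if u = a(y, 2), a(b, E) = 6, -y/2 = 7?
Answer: 6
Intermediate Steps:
y = -14 (y = -2*7 = -14)
u = 6
P(o, d) = (-1 + d)/(3 + o)
(u - 13)*P(4, I(-5)) = (6 - 13)*((-1 - 5)/(3 + 4)) = -7*(-6)/7 = -(-6) = -7*(-6/7) = 6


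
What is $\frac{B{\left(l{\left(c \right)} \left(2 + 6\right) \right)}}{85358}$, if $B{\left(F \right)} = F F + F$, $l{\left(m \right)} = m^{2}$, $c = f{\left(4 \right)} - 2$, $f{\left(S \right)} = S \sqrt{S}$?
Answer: $\frac{41616}{42679} \approx 0.97509$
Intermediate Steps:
$f{\left(S \right)} = S^{\frac{3}{2}}$
$c = 6$ ($c = 4^{\frac{3}{2}} - 2 = 8 - 2 = 6$)
$B{\left(F \right)} = F + F^{2}$ ($B{\left(F \right)} = F^{2} + F = F + F^{2}$)
$\frac{B{\left(l{\left(c \right)} \left(2 + 6\right) \right)}}{85358} = \frac{6^{2} \left(2 + 6\right) \left(1 + 6^{2} \left(2 + 6\right)\right)}{85358} = 36 \cdot 8 \left(1 + 36 \cdot 8\right) \frac{1}{85358} = 288 \left(1 + 288\right) \frac{1}{85358} = 288 \cdot 289 \cdot \frac{1}{85358} = 83232 \cdot \frac{1}{85358} = \frac{41616}{42679}$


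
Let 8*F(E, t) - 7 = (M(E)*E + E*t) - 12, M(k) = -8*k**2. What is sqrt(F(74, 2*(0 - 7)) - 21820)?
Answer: I*sqrt(6834786)/4 ≈ 653.59*I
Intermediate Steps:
F(E, t) = -5/8 - E**3 + E*t/8 (F(E, t) = 7/8 + (((-8*E**2)*E + E*t) - 12)/8 = 7/8 + ((-8*E**3 + E*t) - 12)/8 = 7/8 + (-12 - 8*E**3 + E*t)/8 = 7/8 + (-3/2 - E**3 + E*t/8) = -5/8 - E**3 + E*t/8)
sqrt(F(74, 2*(0 - 7)) - 21820) = sqrt((-5/8 - 1*74**3 + (1/8)*74*(2*(0 - 7))) - 21820) = sqrt((-5/8 - 1*405224 + (1/8)*74*(2*(-7))) - 21820) = sqrt((-5/8 - 405224 + (1/8)*74*(-14)) - 21820) = sqrt((-5/8 - 405224 - 259/2) - 21820) = sqrt(-3242833/8 - 21820) = sqrt(-3417393/8) = I*sqrt(6834786)/4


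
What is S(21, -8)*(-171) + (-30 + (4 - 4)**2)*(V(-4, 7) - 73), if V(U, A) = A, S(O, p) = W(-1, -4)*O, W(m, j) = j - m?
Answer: 12753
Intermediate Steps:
S(O, p) = -3*O (S(O, p) = (-4 - 1*(-1))*O = (-4 + 1)*O = -3*O)
S(21, -8)*(-171) + (-30 + (4 - 4)**2)*(V(-4, 7) - 73) = -3*21*(-171) + (-30 + (4 - 4)**2)*(7 - 73) = -63*(-171) + (-30 + 0**2)*(-66) = 10773 + (-30 + 0)*(-66) = 10773 - 30*(-66) = 10773 + 1980 = 12753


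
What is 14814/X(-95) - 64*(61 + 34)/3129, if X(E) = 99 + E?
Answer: 23164343/6258 ≈ 3701.6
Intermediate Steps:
14814/X(-95) - 64*(61 + 34)/3129 = 14814/(99 - 95) - 64*(61 + 34)/3129 = 14814/4 - 64*95*(1/3129) = 14814*(1/4) - 6080*1/3129 = 7407/2 - 6080/3129 = 23164343/6258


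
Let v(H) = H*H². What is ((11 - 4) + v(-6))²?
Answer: 43681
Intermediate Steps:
v(H) = H³
((11 - 4) + v(-6))² = ((11 - 4) + (-6)³)² = (7 - 216)² = (-209)² = 43681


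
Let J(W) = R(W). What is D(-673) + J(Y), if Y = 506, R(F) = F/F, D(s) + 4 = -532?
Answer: -535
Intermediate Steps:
D(s) = -536 (D(s) = -4 - 532 = -536)
R(F) = 1
J(W) = 1
D(-673) + J(Y) = -536 + 1 = -535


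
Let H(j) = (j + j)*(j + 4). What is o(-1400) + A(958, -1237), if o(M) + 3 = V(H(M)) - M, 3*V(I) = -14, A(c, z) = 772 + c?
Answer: 9367/3 ≈ 3122.3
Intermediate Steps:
H(j) = 2*j*(4 + j) (H(j) = (2*j)*(4 + j) = 2*j*(4 + j))
V(I) = -14/3 (V(I) = (⅓)*(-14) = -14/3)
o(M) = -23/3 - M (o(M) = -3 + (-14/3 - M) = -23/3 - M)
o(-1400) + A(958, -1237) = (-23/3 - 1*(-1400)) + (772 + 958) = (-23/3 + 1400) + 1730 = 4177/3 + 1730 = 9367/3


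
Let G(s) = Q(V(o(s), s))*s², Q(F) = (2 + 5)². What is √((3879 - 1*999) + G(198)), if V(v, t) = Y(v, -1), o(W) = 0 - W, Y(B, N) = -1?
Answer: 6*√53441 ≈ 1387.0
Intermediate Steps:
o(W) = -W
V(v, t) = -1
Q(F) = 49 (Q(F) = 7² = 49)
G(s) = 49*s²
√((3879 - 1*999) + G(198)) = √((3879 - 1*999) + 49*198²) = √((3879 - 999) + 49*39204) = √(2880 + 1920996) = √1923876 = 6*√53441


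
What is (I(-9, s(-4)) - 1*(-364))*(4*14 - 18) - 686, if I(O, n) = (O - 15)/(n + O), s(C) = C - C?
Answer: 39742/3 ≈ 13247.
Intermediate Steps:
s(C) = 0
I(O, n) = (-15 + O)/(O + n)
(I(-9, s(-4)) - 1*(-364))*(4*14 - 18) - 686 = ((-15 - 9)/(-9 + 0) - 1*(-364))*(4*14 - 18) - 686 = (-24/(-9) + 364)*(56 - 18) - 686 = (-1/9*(-24) + 364)*38 - 686 = (8/3 + 364)*38 - 686 = (1100/3)*38 - 686 = 41800/3 - 686 = 39742/3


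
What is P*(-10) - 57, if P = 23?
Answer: -287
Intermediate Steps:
P*(-10) - 57 = 23*(-10) - 57 = -230 - 57 = -287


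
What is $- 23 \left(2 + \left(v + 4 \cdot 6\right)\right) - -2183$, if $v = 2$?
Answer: $1539$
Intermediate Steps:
$- 23 \left(2 + \left(v + 4 \cdot 6\right)\right) - -2183 = - 23 \left(2 + \left(2 + 4 \cdot 6\right)\right) - -2183 = - 23 \left(2 + \left(2 + 24\right)\right) + 2183 = - 23 \left(2 + 26\right) + 2183 = \left(-23\right) 28 + 2183 = -644 + 2183 = 1539$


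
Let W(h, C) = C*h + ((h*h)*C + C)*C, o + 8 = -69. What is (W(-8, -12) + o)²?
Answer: 87965641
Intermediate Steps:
o = -77 (o = -8 - 69 = -77)
W(h, C) = C*h + C*(C + C*h²) (W(h, C) = C*h + (h²*C + C)*C = C*h + (C*h² + C)*C = C*h + (C + C*h²)*C = C*h + C*(C + C*h²))
(W(-8, -12) + o)² = (-12*(-12 - 8 - 12*(-8)²) - 77)² = (-12*(-12 - 8 - 12*64) - 77)² = (-12*(-12 - 8 - 768) - 77)² = (-12*(-788) - 77)² = (9456 - 77)² = 9379² = 87965641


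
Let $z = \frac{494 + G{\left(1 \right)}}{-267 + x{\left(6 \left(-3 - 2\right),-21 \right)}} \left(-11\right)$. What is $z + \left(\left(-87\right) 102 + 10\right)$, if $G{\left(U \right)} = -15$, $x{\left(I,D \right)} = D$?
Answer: $- \frac{2547563}{288} \approx -8845.7$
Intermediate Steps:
$z = \frac{5269}{288}$ ($z = \frac{494 - 15}{-267 - 21} \left(-11\right) = \frac{479}{-288} \left(-11\right) = 479 \left(- \frac{1}{288}\right) \left(-11\right) = \left(- \frac{479}{288}\right) \left(-11\right) = \frac{5269}{288} \approx 18.295$)
$z + \left(\left(-87\right) 102 + 10\right) = \frac{5269}{288} + \left(\left(-87\right) 102 + 10\right) = \frac{5269}{288} + \left(-8874 + 10\right) = \frac{5269}{288} - 8864 = - \frac{2547563}{288}$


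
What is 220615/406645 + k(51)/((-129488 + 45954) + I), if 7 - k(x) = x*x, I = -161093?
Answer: 11004644547/19895269283 ≈ 0.55313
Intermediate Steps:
k(x) = 7 - x**2 (k(x) = 7 - x*x = 7 - x**2)
220615/406645 + k(51)/((-129488 + 45954) + I) = 220615/406645 + (7 - 1*51**2)/((-129488 + 45954) - 161093) = 220615*(1/406645) + (7 - 1*2601)/(-83534 - 161093) = 44123/81329 + (7 - 2601)/(-244627) = 44123/81329 - 2594*(-1/244627) = 44123/81329 + 2594/244627 = 11004644547/19895269283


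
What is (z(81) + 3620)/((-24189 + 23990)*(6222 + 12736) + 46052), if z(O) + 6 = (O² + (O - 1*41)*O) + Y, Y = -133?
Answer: -6641/1863295 ≈ -0.0035641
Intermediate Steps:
z(O) = -139 + O² + O*(-41 + O) (z(O) = -6 + ((O² + (O - 1*41)*O) - 133) = -6 + ((O² + (O - 41)*O) - 133) = -6 + ((O² + (-41 + O)*O) - 133) = -6 + ((O² + O*(-41 + O)) - 133) = -6 + (-133 + O² + O*(-41 + O)) = -139 + O² + O*(-41 + O))
(z(81) + 3620)/((-24189 + 23990)*(6222 + 12736) + 46052) = ((-139 - 41*81 + 2*81²) + 3620)/((-24189 + 23990)*(6222 + 12736) + 46052) = ((-139 - 3321 + 2*6561) + 3620)/(-199*18958 + 46052) = ((-139 - 3321 + 13122) + 3620)/(-3772642 + 46052) = (9662 + 3620)/(-3726590) = 13282*(-1/3726590) = -6641/1863295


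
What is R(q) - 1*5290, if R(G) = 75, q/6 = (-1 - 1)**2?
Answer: -5215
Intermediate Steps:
q = 24 (q = 6*(-1 - 1)**2 = 6*(-2)**2 = 6*4 = 24)
R(q) - 1*5290 = 75 - 1*5290 = 75 - 5290 = -5215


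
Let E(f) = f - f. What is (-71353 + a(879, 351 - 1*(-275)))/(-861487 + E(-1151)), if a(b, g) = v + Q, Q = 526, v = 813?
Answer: 70014/861487 ≈ 0.081271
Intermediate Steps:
E(f) = 0
a(b, g) = 1339 (a(b, g) = 813 + 526 = 1339)
(-71353 + a(879, 351 - 1*(-275)))/(-861487 + E(-1151)) = (-71353 + 1339)/(-861487 + 0) = -70014/(-861487) = -70014*(-1/861487) = 70014/861487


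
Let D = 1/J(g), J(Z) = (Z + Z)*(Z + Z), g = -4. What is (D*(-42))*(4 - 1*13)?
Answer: 189/32 ≈ 5.9063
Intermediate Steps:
J(Z) = 4*Z² (J(Z) = (2*Z)*(2*Z) = 4*Z²)
D = 1/64 (D = 1/(4*(-4)²) = 1/(4*16) = 1/64 ≈ 0.015625)
(D*(-42))*(4 - 1*13) = ((1/64)*(-42))*(4 - 1*13) = -21*(4 - 13)/32 = -21/32*(-9) = 189/32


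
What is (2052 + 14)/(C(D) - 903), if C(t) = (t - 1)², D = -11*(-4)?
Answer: 1033/473 ≈ 2.1839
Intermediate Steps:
D = 44
C(t) = (-1 + t)²
(2052 + 14)/(C(D) - 903) = (2052 + 14)/((-1 + 44)² - 903) = 2066/(43² - 903) = 2066/(1849 - 903) = 2066/946 = 2066*(1/946) = 1033/473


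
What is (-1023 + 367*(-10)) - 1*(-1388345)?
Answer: 1383652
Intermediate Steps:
(-1023 + 367*(-10)) - 1*(-1388345) = (-1023 - 3670) + 1388345 = -4693 + 1388345 = 1383652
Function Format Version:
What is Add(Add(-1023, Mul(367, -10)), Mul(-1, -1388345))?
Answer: 1383652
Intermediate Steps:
Add(Add(-1023, Mul(367, -10)), Mul(-1, -1388345)) = Add(Add(-1023, -3670), 1388345) = Add(-4693, 1388345) = 1383652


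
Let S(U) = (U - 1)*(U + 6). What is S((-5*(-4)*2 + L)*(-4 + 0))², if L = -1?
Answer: 554602500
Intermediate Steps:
S(U) = (-1 + U)*(6 + U)
S((-5*(-4)*2 + L)*(-4 + 0))² = (-6 + ((-5*(-4)*2 - 1)*(-4 + 0))² + 5*((-5*(-4)*2 - 1)*(-4 + 0)))² = (-6 + ((20*2 - 1)*(-4))² + 5*((20*2 - 1)*(-4)))² = (-6 + ((40 - 1)*(-4))² + 5*((40 - 1)*(-4)))² = (-6 + (39*(-4))² + 5*(39*(-4)))² = (-6 + (-156)² + 5*(-156))² = (-6 + 24336 - 780)² = 23550² = 554602500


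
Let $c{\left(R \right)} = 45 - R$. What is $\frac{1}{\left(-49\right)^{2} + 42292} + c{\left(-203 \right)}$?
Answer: $\frac{11083865}{44693} \approx 248.0$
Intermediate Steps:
$\frac{1}{\left(-49\right)^{2} + 42292} + c{\left(-203 \right)} = \frac{1}{\left(-49\right)^{2} + 42292} + \left(45 - -203\right) = \frac{1}{2401 + 42292} + \left(45 + 203\right) = \frac{1}{44693} + 248 = \frac{11083865}{44693}$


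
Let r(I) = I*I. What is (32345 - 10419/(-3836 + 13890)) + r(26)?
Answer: 331982715/10054 ≈ 33020.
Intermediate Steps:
r(I) = I²
(32345 - 10419/(-3836 + 13890)) + r(26) = (32345 - 10419/(-3836 + 13890)) + 26² = (32345 - 10419/10054) + 676 = 325186211/10054 + 676 = 331982715/10054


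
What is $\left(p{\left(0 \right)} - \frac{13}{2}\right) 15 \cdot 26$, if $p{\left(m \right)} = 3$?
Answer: $-1365$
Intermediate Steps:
$\left(p{\left(0 \right)} - \frac{13}{2}\right) 15 \cdot 26 = \left(3 - \frac{13}{2}\right) 15 \cdot 26 = \left(- \frac{7}{2}\right) 15 \cdot 26 = \left(- \frac{105}{2}\right) 26 = -1365$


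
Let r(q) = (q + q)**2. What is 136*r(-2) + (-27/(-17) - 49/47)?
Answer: 1739060/799 ≈ 2176.5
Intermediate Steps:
r(q) = 4*q**2 (r(q) = (2*q)**2 = 4*q**2)
136*r(-2) + (-27/(-17) - 49/47) = 136*(4*(-2)**2) + (-27/(-17) - 49/47) = 136*(4*4) + (-27*(-1/17) - 49*1/47) = 136*16 + (27/17 - 49/47) = 2176 + 436/799 = 1739060/799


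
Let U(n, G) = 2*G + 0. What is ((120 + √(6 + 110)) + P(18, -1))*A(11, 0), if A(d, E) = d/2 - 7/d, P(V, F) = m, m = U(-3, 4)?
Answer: 6848/11 + 107*√29/11 ≈ 674.93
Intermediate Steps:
U(n, G) = 2*G
m = 8 (m = 2*4 = 8)
P(V, F) = 8
A(d, E) = d/2 - 7/d (A(d, E) = d*(½) - 7/d = d/2 - 7/d)
((120 + √(6 + 110)) + P(18, -1))*A(11, 0) = ((120 + √(6 + 110)) + 8)*((½)*11 - 7/11) = ((120 + √116) + 8)*(11/2 - 7*1/11) = ((120 + 2*√29) + 8)*(11/2 - 7/11) = (128 + 2*√29)*(107/22) = 6848/11 + 107*√29/11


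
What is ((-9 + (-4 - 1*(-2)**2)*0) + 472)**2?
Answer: 214369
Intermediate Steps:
((-9 + (-4 - 1*(-2)**2)*0) + 472)**2 = ((-9 + (-4 - 1*4)*0) + 472)**2 = ((-9 + (-4 - 4)*0) + 472)**2 = ((-9 - 8*0) + 472)**2 = ((-9 + 0) + 472)**2 = (-9 + 472)**2 = 463**2 = 214369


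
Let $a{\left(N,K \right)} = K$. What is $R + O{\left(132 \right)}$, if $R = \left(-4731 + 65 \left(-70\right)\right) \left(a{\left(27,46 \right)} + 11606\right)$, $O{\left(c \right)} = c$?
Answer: $-108142080$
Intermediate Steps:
$R = -108142212$ ($R = \left(-4731 + 65 \left(-70\right)\right) \left(46 + 11606\right) = \left(-4731 - 4550\right) 11652 = \left(-9281\right) 11652 = -108142212$)
$R + O{\left(132 \right)} = -108142212 + 132 = -108142080$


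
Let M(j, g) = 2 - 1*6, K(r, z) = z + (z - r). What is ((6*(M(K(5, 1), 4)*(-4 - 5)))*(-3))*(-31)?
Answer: 20088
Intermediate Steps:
K(r, z) = -r + 2*z
M(j, g) = -4 (M(j, g) = 2 - 6 = -4)
((6*(M(K(5, 1), 4)*(-4 - 5)))*(-3))*(-31) = ((6*(-4*(-4 - 5)))*(-3))*(-31) = ((6*(-4*(-9)))*(-3))*(-31) = ((6*36)*(-3))*(-31) = (216*(-3))*(-31) = -648*(-31) = 20088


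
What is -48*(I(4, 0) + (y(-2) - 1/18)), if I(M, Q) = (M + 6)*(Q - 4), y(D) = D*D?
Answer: 5192/3 ≈ 1730.7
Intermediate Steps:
y(D) = D**2
I(M, Q) = (-4 + Q)*(6 + M) (I(M, Q) = (6 + M)*(-4 + Q) = (-4 + Q)*(6 + M))
-48*(I(4, 0) + (y(-2) - 1/18)) = -48*((-24 - 4*4 + 6*0 + 4*0) + ((-2)**2 - 1/18)) = -48*((-24 - 16 + 0 + 0) + (4 - 1*1/18)) = -48*(-40 + (4 - 1/18)) = -48*(-40 + 71/18) = -48*(-649/18) = 5192/3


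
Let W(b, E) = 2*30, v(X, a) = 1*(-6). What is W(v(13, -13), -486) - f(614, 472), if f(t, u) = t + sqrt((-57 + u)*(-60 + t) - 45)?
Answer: -554 - sqrt(229865) ≈ -1033.4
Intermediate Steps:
v(X, a) = -6
W(b, E) = 60
f(t, u) = t + sqrt(-45 + (-60 + t)*(-57 + u)) (f(t, u) = t + sqrt((-60 + t)*(-57 + u) - 45) = t + sqrt(-45 + (-60 + t)*(-57 + u)))
W(v(13, -13), -486) - f(614, 472) = 60 - (614 + sqrt(3375 - 60*472 - 57*614 + 614*472)) = 60 - (614 + sqrt(3375 - 28320 - 34998 + 289808)) = 60 - (614 + sqrt(229865)) = 60 + (-614 - sqrt(229865)) = -554 - sqrt(229865)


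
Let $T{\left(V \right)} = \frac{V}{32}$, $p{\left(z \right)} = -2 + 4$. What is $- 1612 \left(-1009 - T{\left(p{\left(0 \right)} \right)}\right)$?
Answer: $\frac{6506435}{4} \approx 1.6266 \cdot 10^{6}$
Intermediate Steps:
$p{\left(z \right)} = 2$
$T{\left(V \right)} = \frac{V}{32}$ ($T{\left(V \right)} = V \frac{1}{32} = \frac{V}{32}$)
$- 1612 \left(-1009 - T{\left(p{\left(0 \right)} \right)}\right) = - 1612 \left(-1009 - \frac{1}{32} \cdot 2\right) = - 1612 \left(-1009 - \frac{1}{16}\right) = \left(-1612\right) \left(- \frac{16145}{16}\right) = \frac{6506435}{4}$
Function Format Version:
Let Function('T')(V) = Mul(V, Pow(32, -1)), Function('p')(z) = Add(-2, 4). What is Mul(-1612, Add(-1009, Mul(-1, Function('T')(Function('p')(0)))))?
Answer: Rational(6506435, 4) ≈ 1.6266e+6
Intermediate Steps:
Function('p')(z) = 2
Function('T')(V) = Mul(Rational(1, 32), V) (Function('T')(V) = Mul(V, Rational(1, 32)) = Mul(Rational(1, 32), V))
Mul(-1612, Add(-1009, Mul(-1, Function('T')(Function('p')(0))))) = Mul(-1612, Add(-1009, Mul(-1, Mul(Rational(1, 32), 2)))) = Mul(-1612, Add(-1009, Mul(-1, Rational(1, 16)))) = Mul(-1612, Add(-1009, Rational(-1, 16))) = Mul(-1612, Rational(-16145, 16)) = Rational(6506435, 4)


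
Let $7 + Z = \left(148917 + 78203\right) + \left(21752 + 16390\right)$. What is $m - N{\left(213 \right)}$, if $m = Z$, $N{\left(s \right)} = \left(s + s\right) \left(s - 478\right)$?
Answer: $378145$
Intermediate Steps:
$Z = 265255$ ($Z = -7 + \left(\left(148917 + 78203\right) + \left(21752 + 16390\right)\right) = -7 + \left(227120 + 38142\right) = -7 + 265262 = 265255$)
$N{\left(s \right)} = 2 s \left(-478 + s\right)$
$m = 265255$
$m - N{\left(213 \right)} = 265255 - 2 \cdot 213 \left(-478 + 213\right) = 265255 - 2 \cdot 213 \left(-265\right) = 265255 - -112890 = 265255 + 112890 = 378145$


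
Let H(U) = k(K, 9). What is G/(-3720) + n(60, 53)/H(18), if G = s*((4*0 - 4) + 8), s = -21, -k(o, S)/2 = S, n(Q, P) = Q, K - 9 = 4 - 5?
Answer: -3079/930 ≈ -3.3108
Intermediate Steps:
K = 8 (K = 9 + (4 - 5) = 9 - 1 = 8)
k(o, S) = -2*S
H(U) = -18 (H(U) = -2*9 = -18)
G = -84 (G = -21*((4*0 - 4) + 8) = -21*((0 - 4) + 8) = -21*(-4 + 8) = -21*4 = -84)
G/(-3720) + n(60, 53)/H(18) = -84/(-3720) + 60/(-18) = -84*(-1/3720) + 60*(-1/18) = 7/310 - 10/3 = -3079/930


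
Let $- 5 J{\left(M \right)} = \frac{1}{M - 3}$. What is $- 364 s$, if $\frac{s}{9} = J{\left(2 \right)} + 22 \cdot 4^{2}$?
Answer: $- \frac{5769036}{5} \approx -1.1538 \cdot 10^{6}$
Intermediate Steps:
$J{\left(M \right)} = - \frac{1}{5 \left(-3 + M\right)}$ ($J{\left(M \right)} = - \frac{1}{5 \left(M - 3\right)} = - \frac{1}{5 \left(-3 + M\right)}$)
$s = \frac{15849}{5}$ ($s = 9 \left(- \frac{1}{-15 + 5 \cdot 2} + 22 \cdot 4^{2}\right) = 9 \left(- \frac{1}{-15 + 10} + 22 \cdot 16\right) = 9 \left(- \frac{1}{-5} + 352\right) = 9 \left(\left(-1\right) \left(- \frac{1}{5}\right) + 352\right) = 9 \left(\frac{1}{5} + 352\right) = 9 \cdot \frac{1761}{5} = \frac{15849}{5} \approx 3169.8$)
$- 364 s = \left(-364\right) \frac{15849}{5} = - \frac{5769036}{5}$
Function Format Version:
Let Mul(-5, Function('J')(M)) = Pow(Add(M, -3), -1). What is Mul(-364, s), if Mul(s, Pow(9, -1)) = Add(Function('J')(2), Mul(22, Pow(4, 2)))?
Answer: Rational(-5769036, 5) ≈ -1.1538e+6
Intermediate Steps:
Function('J')(M) = Mul(Rational(-1, 5), Pow(Add(-3, M), -1)) (Function('J')(M) = Mul(Rational(-1, 5), Pow(Add(M, -3), -1)) = Mul(Rational(-1, 5), Pow(Add(-3, M), -1)))
s = Rational(15849, 5) (s = Mul(9, Add(Mul(-1, Pow(Add(-15, Mul(5, 2)), -1)), Mul(22, Pow(4, 2)))) = Mul(9, Add(Mul(-1, Pow(Add(-15, 10), -1)), Mul(22, 16))) = Mul(9, Add(Mul(-1, Pow(-5, -1)), 352)) = Mul(9, Add(Mul(-1, Rational(-1, 5)), 352)) = Mul(9, Add(Rational(1, 5), 352)) = Mul(9, Rational(1761, 5)) = Rational(15849, 5) ≈ 3169.8)
Mul(-364, s) = Mul(-364, Rational(15849, 5)) = Rational(-5769036, 5)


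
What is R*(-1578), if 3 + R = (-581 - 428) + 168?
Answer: 1331832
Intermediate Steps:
R = -844 (R = -3 + ((-581 - 428) + 168) = -3 + (-1009 + 168) = -3 - 841 = -844)
R*(-1578) = -844*(-1578) = 1331832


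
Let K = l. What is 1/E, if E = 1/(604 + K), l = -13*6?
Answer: 526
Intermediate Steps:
l = -78
K = -78
E = 1/526 (E = 1/(604 - 78) = 1/526 ≈ 0.0019011)
1/E = 1/(1/526) = 526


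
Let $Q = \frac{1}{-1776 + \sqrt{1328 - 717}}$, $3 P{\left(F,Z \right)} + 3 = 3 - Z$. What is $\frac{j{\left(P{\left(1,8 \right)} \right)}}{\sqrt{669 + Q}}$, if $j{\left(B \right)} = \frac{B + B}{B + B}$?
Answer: $\frac{\sqrt{3153565}}{\sqrt{2109733209 - \sqrt{611}}} \approx 0.038662$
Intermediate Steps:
$P{\left(F,Z \right)} = - \frac{Z}{3}$ ($P{\left(F,Z \right)} = -1 + \frac{3 - Z}{3} = -1 - \left(-1 + \frac{Z}{3}\right) = - \frac{Z}{3}$)
$Q = \frac{1}{-1776 + \sqrt{611}} \approx -0.00057101$
$j{\left(B \right)} = 1$ ($j{\left(B \right)} = \frac{2 B}{2 B} = 2 B \frac{1}{2 B} = 1$)
$\frac{j{\left(P{\left(1,8 \right)} \right)}}{\sqrt{669 + Q}} = 1 \frac{1}{\sqrt{669 - \left(\frac{1776}{3153565} + \frac{\sqrt{611}}{3153565}\right)}} = 1 \frac{1}{\sqrt{\frac{2109733209}{3153565} - \frac{\sqrt{611}}{3153565}}} = \frac{1}{\sqrt{\frac{2109733209}{3153565} - \frac{\sqrt{611}}{3153565}}}$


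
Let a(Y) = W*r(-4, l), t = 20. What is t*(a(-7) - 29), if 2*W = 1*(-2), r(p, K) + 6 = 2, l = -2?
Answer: -500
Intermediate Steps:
r(p, K) = -4 (r(p, K) = -6 + 2 = -4)
W = -1 (W = (1*(-2))/2 = (½)*(-2) = -1)
a(Y) = 4 (a(Y) = -1*(-4) = 4)
t*(a(-7) - 29) = 20*(4 - 29) = 20*(-25) = -500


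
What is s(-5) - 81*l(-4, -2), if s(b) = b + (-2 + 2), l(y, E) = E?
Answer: 157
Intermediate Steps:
s(b) = b (s(b) = b + 0 = b)
s(-5) - 81*l(-4, -2) = -5 - 81*(-2) = -5 + 162 = 157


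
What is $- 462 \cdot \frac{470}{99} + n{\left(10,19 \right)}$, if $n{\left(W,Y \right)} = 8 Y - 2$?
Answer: $- \frac{6130}{3} \approx -2043.3$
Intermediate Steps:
$n{\left(W,Y \right)} = -2 + 8 Y$
$- 462 \cdot \frac{470}{99} + n{\left(10,19 \right)} = - 462 \cdot \frac{470}{99} + \left(-2 + 8 \cdot 19\right) = - 462 \cdot 470 \cdot \frac{1}{99} + \left(-2 + 152\right) = \left(-462\right) \frac{470}{99} + 150 = - \frac{6580}{3} + 150 = - \frac{6130}{3}$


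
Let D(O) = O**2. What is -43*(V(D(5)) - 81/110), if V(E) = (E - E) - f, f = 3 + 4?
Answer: 36593/110 ≈ 332.66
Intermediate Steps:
f = 7
V(E) = -7 (V(E) = (E - E) - 1*7 = 0 - 7 = -7)
-43*(V(D(5)) - 81/110) = -43*(-7 - 81/110) = -43*(-851/110) = 36593/110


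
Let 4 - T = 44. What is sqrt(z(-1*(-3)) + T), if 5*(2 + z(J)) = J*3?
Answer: I*sqrt(1005)/5 ≈ 6.3403*I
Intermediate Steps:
T = -40 (T = 4 - 1*44 = 4 - 44 = -40)
z(J) = -2 + 3*J/5 (z(J) = -2 + (J*3)/5 = -2 + (3*J)/5 = -2 + 3*J/5)
sqrt(z(-1*(-3)) + T) = sqrt((-2 + 3*(-1*(-3))/5) - 40) = sqrt((-2 + (3/5)*3) - 40) = sqrt((-2 + 9/5) - 40) = sqrt(-1/5 - 40) = sqrt(-201/5) = I*sqrt(1005)/5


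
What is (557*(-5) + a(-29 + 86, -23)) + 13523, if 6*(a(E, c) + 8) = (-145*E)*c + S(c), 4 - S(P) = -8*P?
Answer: 84765/2 ≈ 42383.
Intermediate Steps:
S(P) = 4 + 8*P (S(P) = 4 - (-8)*P = 4 + 8*P)
a(E, c) = -22/3 + 4*c/3 - 145*E*c/6 (a(E, c) = -8 + ((-145*E)*c + (4 + 8*c))/6 = -8 + (-145*E*c + (4 + 8*c))/6 = -8 + (4 + 8*c - 145*E*c)/6 = -8 + (⅔ + 4*c/3 - 145*E*c/6) = -22/3 + 4*c/3 - 145*E*c/6)
(557*(-5) + a(-29 + 86, -23)) + 13523 = (557*(-5) + (-22/3 + (4/3)*(-23) - 145/6*(-29 + 86)*(-23))) + 13523 = (-2785 + (-22/3 - 92/3 - 145/6*57*(-23))) + 13523 = (-2785 + (-22/3 - 92/3 + 63365/2)) + 13523 = (-2785 + 63289/2) + 13523 = 57719/2 + 13523 = 84765/2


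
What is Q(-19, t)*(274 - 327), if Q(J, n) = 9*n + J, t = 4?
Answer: -901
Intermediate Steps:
Q(J, n) = J + 9*n
Q(-19, t)*(274 - 327) = (-19 + 9*4)*(274 - 327) = (-19 + 36)*(-53) = 17*(-53) = -901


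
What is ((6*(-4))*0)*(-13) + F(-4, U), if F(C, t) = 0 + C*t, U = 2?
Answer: -8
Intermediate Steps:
F(C, t) = C*t
((6*(-4))*0)*(-13) + F(-4, U) = ((6*(-4))*0)*(-13) - 4*2 = -24*0*(-13) - 8 = 0*(-13) - 8 = 0 - 8 = -8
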